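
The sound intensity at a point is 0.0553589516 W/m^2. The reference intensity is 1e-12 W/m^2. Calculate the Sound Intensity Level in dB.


Given values:
  I = 0.0553589516 W/m^2
  I_ref = 1e-12 W/m^2
Formula: SIL = 10 * log10(I / I_ref)
Compute ratio: I / I_ref = 55358951600
Compute log10: log10(55358951600) = 10.743188
Multiply: SIL = 10 * 10.743188 = 107.43

107.43 dB


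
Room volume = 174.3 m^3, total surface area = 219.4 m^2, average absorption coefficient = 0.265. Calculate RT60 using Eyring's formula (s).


Given values:
  V = 174.3 m^3, S = 219.4 m^2, alpha = 0.265
Formula: RT60 = 0.161 * V / (-S * ln(1 - alpha))
Compute ln(1 - 0.265) = ln(0.735) = -0.307885
Denominator: -219.4 * -0.307885 = 67.55
Numerator: 0.161 * 174.3 = 28.0623
RT60 = 28.0623 / 67.55 = 0.415

0.415 s


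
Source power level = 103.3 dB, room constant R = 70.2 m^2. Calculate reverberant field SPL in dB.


Given values:
  Lw = 103.3 dB, R = 70.2 m^2
Formula: SPL = Lw + 10 * log10(4 / R)
Compute 4 / R = 4 / 70.2 = 0.05698
Compute 10 * log10(0.05698) = -12.4428
SPL = 103.3 + (-12.4428) = 90.86

90.86 dB


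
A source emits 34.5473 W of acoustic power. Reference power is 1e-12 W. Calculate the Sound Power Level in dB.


Given values:
  W = 34.5473 W
  W_ref = 1e-12 W
Formula: SWL = 10 * log10(W / W_ref)
Compute ratio: W / W_ref = 34547300000000
Compute log10: log10(34547300000000) = 13.538414
Multiply: SWL = 10 * 13.538414 = 135.38

135.38 dB


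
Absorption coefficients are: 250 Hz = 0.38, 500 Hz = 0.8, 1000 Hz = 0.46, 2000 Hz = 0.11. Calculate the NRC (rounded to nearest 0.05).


Given values:
  a_250 = 0.38, a_500 = 0.8
  a_1000 = 0.46, a_2000 = 0.11
Formula: NRC = (a250 + a500 + a1000 + a2000) / 4
Sum = 0.38 + 0.8 + 0.46 + 0.11 = 1.75
NRC = 1.75 / 4 = 0.4375
Rounded to nearest 0.05: 0.45

0.45


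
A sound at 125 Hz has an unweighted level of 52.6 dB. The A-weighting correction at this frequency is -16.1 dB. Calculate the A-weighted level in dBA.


Given values:
  SPL = 52.6 dB
  A-weighting at 125 Hz = -16.1 dB
Formula: L_A = SPL + A_weight
L_A = 52.6 + (-16.1)
L_A = 36.5

36.5 dBA


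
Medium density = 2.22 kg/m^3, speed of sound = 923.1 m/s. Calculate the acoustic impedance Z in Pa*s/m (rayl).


Given values:
  rho = 2.22 kg/m^3
  c = 923.1 m/s
Formula: Z = rho * c
Z = 2.22 * 923.1
Z = 2049.28

2049.28 rayl


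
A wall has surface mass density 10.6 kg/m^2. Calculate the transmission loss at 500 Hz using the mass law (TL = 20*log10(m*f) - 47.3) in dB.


Given values:
  m = 10.6 kg/m^2, f = 500 Hz
Formula: TL = 20 * log10(m * f) - 47.3
Compute m * f = 10.6 * 500 = 5300.0
Compute log10(5300.0) = 3.724276
Compute 20 * 3.724276 = 74.4855
TL = 74.4855 - 47.3 = 27.19

27.19 dB


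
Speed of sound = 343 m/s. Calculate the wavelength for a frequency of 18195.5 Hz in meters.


Given values:
  c = 343 m/s, f = 18195.5 Hz
Formula: lambda = c / f
lambda = 343 / 18195.5
lambda = 0.0189

0.0189 m


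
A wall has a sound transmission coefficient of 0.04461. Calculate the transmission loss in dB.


Given values:
  tau = 0.04461
Formula: TL = 10 * log10(1 / tau)
Compute 1 / tau = 1 / 0.04461 = 22.4165
Compute log10(22.4165) = 1.350568
TL = 10 * 1.350568 = 13.51

13.51 dB


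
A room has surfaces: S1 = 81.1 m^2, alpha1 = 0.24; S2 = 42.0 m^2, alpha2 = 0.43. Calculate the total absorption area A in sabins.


Given surfaces:
  Surface 1: 81.1 * 0.24 = 19.464
  Surface 2: 42.0 * 0.43 = 18.06
Formula: A = sum(Si * alpha_i)
A = 19.464 + 18.06
A = 37.52

37.52 sabins


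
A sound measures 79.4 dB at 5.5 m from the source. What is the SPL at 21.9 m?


Given values:
  SPL1 = 79.4 dB, r1 = 5.5 m, r2 = 21.9 m
Formula: SPL2 = SPL1 - 20 * log10(r2 / r1)
Compute ratio: r2 / r1 = 21.9 / 5.5 = 3.9818
Compute log10: log10(3.9818) = 0.600079
Compute drop: 20 * 0.600079 = 12.0016
SPL2 = 79.4 - 12.0016 = 67.4

67.4 dB


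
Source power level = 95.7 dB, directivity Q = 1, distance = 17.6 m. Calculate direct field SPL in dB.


Given values:
  Lw = 95.7 dB, Q = 1, r = 17.6 m
Formula: SPL = Lw + 10 * log10(Q / (4 * pi * r^2))
Compute 4 * pi * r^2 = 4 * pi * 17.6^2 = 3892.559
Compute Q / denom = 1 / 3892.559 = 0.0002569
Compute 10 * log10(0.0002569) = -35.9024
SPL = 95.7 + (-35.9024) = 59.8

59.8 dB


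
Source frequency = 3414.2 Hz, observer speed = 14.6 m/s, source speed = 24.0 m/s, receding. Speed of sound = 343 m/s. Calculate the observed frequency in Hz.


Given values:
  f_s = 3414.2 Hz, v_o = 14.6 m/s, v_s = 24.0 m/s
  Direction: receding
Formula: f_o = f_s * (c - v_o) / (c + v_s)
Numerator: c - v_o = 343 - 14.6 = 328.4
Denominator: c + v_s = 343 + 24.0 = 367.0
f_o = 3414.2 * 328.4 / 367.0 = 3055.1

3055.1 Hz


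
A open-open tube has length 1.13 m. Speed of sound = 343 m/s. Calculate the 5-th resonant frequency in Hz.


Given values:
  Tube type: open-open, L = 1.13 m, c = 343 m/s, n = 5
Formula: f_n = n * c / (2 * L)
Compute 2 * L = 2 * 1.13 = 2.26
f = 5 * 343 / 2.26
f = 758.85

758.85 Hz


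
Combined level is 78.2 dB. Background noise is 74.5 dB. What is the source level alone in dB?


Given values:
  L_total = 78.2 dB, L_bg = 74.5 dB
Formula: L_source = 10 * log10(10^(L_total/10) - 10^(L_bg/10))
Convert to linear:
  10^(78.2/10) = 66069344.8008
  10^(74.5/10) = 28183829.3126
Difference: 66069344.8008 - 28183829.3126 = 37885515.4882
L_source = 10 * log10(37885515.4882) = 75.78

75.78 dB


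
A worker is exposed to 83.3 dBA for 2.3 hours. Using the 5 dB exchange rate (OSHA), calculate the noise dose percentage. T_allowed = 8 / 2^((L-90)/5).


Given values:
  L = 83.3 dBA, T = 2.3 hours
Formula: T_allowed = 8 / 2^((L - 90) / 5)
Compute exponent: (83.3 - 90) / 5 = -1.34
Compute 2^(-1.34) = 0.395021
T_allowed = 8 / 0.395021 = 20.252088 hours
Dose = (T / T_allowed) * 100
Dose = (2.3 / 20.252088) * 100 = 11.36

11.36 %


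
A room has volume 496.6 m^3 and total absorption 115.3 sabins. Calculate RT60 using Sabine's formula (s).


Given values:
  V = 496.6 m^3
  A = 115.3 sabins
Formula: RT60 = 0.161 * V / A
Numerator: 0.161 * 496.6 = 79.9526
RT60 = 79.9526 / 115.3 = 0.693

0.693 s


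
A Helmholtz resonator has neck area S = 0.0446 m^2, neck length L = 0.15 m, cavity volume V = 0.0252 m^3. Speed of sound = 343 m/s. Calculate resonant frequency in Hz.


Given values:
  S = 0.0446 m^2, L = 0.15 m, V = 0.0252 m^3, c = 343 m/s
Formula: f = (c / (2*pi)) * sqrt(S / (V * L))
Compute V * L = 0.0252 * 0.15 = 0.00378
Compute S / (V * L) = 0.0446 / 0.00378 = 11.7989
Compute sqrt(11.7989) = 3.434953
Compute c / (2*pi) = 343 / 6.283185 = 54.590148
f = 54.590148 * 3.434953 = 187.51

187.51 Hz


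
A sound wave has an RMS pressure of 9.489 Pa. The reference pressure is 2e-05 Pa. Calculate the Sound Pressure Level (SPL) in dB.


Given values:
  p = 9.489 Pa
  p_ref = 2e-05 Pa
Formula: SPL = 20 * log10(p / p_ref)
Compute ratio: p / p_ref = 9.489 / 2e-05 = 474450
Compute log10: log10(474450) = 5.67619
Multiply: SPL = 20 * 5.67619 = 113.52

113.52 dB


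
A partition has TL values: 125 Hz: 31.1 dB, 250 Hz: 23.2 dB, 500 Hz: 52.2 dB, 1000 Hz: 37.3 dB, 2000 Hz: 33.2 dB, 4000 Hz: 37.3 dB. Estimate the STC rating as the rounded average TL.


Given TL values at each frequency:
  125 Hz: 31.1 dB
  250 Hz: 23.2 dB
  500 Hz: 52.2 dB
  1000 Hz: 37.3 dB
  2000 Hz: 33.2 dB
  4000 Hz: 37.3 dB
Formula: STC ~ round(average of TL values)
Sum = 31.1 + 23.2 + 52.2 + 37.3 + 33.2 + 37.3 = 214.3
Average = 214.3 / 6 = 35.72
Rounded: 36

36


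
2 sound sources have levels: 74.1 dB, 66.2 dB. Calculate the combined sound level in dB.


Formula: L_total = 10 * log10( sum(10^(Li/10)) )
  Source 1: 10^(74.1/10) = 25703957.8277
  Source 2: 10^(66.2/10) = 4168693.8347
Sum of linear values = 29872651.6624
L_total = 10 * log10(29872651.6624) = 74.75

74.75 dB


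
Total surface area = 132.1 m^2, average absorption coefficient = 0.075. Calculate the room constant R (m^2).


Given values:
  S = 132.1 m^2, alpha = 0.075
Formula: R = S * alpha / (1 - alpha)
Numerator: 132.1 * 0.075 = 9.9075
Denominator: 1 - 0.075 = 0.925
R = 9.9075 / 0.925 = 10.71

10.71 m^2


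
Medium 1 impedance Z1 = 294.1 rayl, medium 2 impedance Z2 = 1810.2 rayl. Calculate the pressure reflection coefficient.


Given values:
  Z1 = 294.1 rayl, Z2 = 1810.2 rayl
Formula: R = (Z2 - Z1) / (Z2 + Z1)
Numerator: Z2 - Z1 = 1810.2 - 294.1 = 1516.1
Denominator: Z2 + Z1 = 1810.2 + 294.1 = 2104.3
R = 1516.1 / 2104.3 = 0.7205

0.7205


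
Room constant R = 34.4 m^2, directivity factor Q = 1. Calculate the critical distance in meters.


Given values:
  R = 34.4 m^2, Q = 1
Formula: d_c = 0.141 * sqrt(Q * R)
Compute Q * R = 1 * 34.4 = 34.4
Compute sqrt(34.4) = 5.8652
d_c = 0.141 * 5.8652 = 0.827

0.827 m


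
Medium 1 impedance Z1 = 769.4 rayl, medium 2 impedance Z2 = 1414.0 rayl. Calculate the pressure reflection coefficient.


Given values:
  Z1 = 769.4 rayl, Z2 = 1414.0 rayl
Formula: R = (Z2 - Z1) / (Z2 + Z1)
Numerator: Z2 - Z1 = 1414.0 - 769.4 = 644.6
Denominator: Z2 + Z1 = 1414.0 + 769.4 = 2183.4
R = 644.6 / 2183.4 = 0.2952

0.2952


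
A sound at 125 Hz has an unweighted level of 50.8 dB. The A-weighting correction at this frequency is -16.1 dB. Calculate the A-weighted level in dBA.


Given values:
  SPL = 50.8 dB
  A-weighting at 125 Hz = -16.1 dB
Formula: L_A = SPL + A_weight
L_A = 50.8 + (-16.1)
L_A = 34.7

34.7 dBA


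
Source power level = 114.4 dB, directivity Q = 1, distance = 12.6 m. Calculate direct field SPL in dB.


Given values:
  Lw = 114.4 dB, Q = 1, r = 12.6 m
Formula: SPL = Lw + 10 * log10(Q / (4 * pi * r^2))
Compute 4 * pi * r^2 = 4 * pi * 12.6^2 = 1995.037
Compute Q / denom = 1 / 1995.037 = 0.00050124
Compute 10 * log10(0.00050124) = -32.9995
SPL = 114.4 + (-32.9995) = 81.4

81.4 dB


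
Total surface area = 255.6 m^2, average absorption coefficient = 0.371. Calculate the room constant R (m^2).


Given values:
  S = 255.6 m^2, alpha = 0.371
Formula: R = S * alpha / (1 - alpha)
Numerator: 255.6 * 0.371 = 94.8276
Denominator: 1 - 0.371 = 0.629
R = 94.8276 / 0.629 = 150.76

150.76 m^2


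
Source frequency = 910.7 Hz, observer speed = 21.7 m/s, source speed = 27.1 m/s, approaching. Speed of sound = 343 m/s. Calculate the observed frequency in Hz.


Given values:
  f_s = 910.7 Hz, v_o = 21.7 m/s, v_s = 27.1 m/s
  Direction: approaching
Formula: f_o = f_s * (c + v_o) / (c - v_s)
Numerator: c + v_o = 343 + 21.7 = 364.7
Denominator: c - v_s = 343 - 27.1 = 315.9
f_o = 910.7 * 364.7 / 315.9 = 1051.38

1051.38 Hz


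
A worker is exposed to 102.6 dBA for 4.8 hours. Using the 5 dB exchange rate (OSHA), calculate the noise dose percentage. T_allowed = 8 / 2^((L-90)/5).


Given values:
  L = 102.6 dBA, T = 4.8 hours
Formula: T_allowed = 8 / 2^((L - 90) / 5)
Compute exponent: (102.6 - 90) / 5 = 2.52
Compute 2^(2.52) = 5.735821
T_allowed = 8 / 5.735821 = 1.394744 hours
Dose = (T / T_allowed) * 100
Dose = (4.8 / 1.394744) * 100 = 344.15

344.15 %


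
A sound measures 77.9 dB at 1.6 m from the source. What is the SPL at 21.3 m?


Given values:
  SPL1 = 77.9 dB, r1 = 1.6 m, r2 = 21.3 m
Formula: SPL2 = SPL1 - 20 * log10(r2 / r1)
Compute ratio: r2 / r1 = 21.3 / 1.6 = 13.3125
Compute log10: log10(13.3125) = 1.12426
Compute drop: 20 * 1.12426 = 22.4852
SPL2 = 77.9 - 22.4852 = 55.41

55.41 dB


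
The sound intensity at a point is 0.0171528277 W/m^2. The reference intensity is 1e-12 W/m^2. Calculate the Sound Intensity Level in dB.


Given values:
  I = 0.0171528277 W/m^2
  I_ref = 1e-12 W/m^2
Formula: SIL = 10 * log10(I / I_ref)
Compute ratio: I / I_ref = 17152827700
Compute log10: log10(17152827700) = 10.234336
Multiply: SIL = 10 * 10.234336 = 102.34

102.34 dB


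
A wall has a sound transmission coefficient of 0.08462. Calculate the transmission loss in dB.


Given values:
  tau = 0.08462
Formula: TL = 10 * log10(1 / tau)
Compute 1 / tau = 1 / 0.08462 = 11.8175
Compute log10(11.8175) = 1.072526
TL = 10 * 1.072526 = 10.73

10.73 dB


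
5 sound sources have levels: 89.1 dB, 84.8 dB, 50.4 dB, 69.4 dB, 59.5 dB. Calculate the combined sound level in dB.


Formula: L_total = 10 * log10( sum(10^(Li/10)) )
  Source 1: 10^(89.1/10) = 812830516.1641
  Source 2: 10^(84.8/10) = 301995172.0402
  Source 3: 10^(50.4/10) = 109647.8196
  Source 4: 10^(69.4/10) = 8709635.8996
  Source 5: 10^(59.5/10) = 891250.9381
Sum of linear values = 1124536222.8616
L_total = 10 * log10(1124536222.8616) = 90.51

90.51 dB


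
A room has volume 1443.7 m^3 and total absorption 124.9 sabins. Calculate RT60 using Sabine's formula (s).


Given values:
  V = 1443.7 m^3
  A = 124.9 sabins
Formula: RT60 = 0.161 * V / A
Numerator: 0.161 * 1443.7 = 232.4357
RT60 = 232.4357 / 124.9 = 1.861

1.861 s


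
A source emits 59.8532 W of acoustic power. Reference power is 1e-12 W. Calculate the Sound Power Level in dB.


Given values:
  W = 59.8532 W
  W_ref = 1e-12 W
Formula: SWL = 10 * log10(W / W_ref)
Compute ratio: W / W_ref = 59853200000000
Compute log10: log10(59853200000000) = 13.777087
Multiply: SWL = 10 * 13.777087 = 137.77

137.77 dB


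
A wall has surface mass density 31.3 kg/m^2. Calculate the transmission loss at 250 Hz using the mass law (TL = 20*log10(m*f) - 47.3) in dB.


Given values:
  m = 31.3 kg/m^2, f = 250 Hz
Formula: TL = 20 * log10(m * f) - 47.3
Compute m * f = 31.3 * 250 = 7825.0
Compute log10(7825.0) = 3.893484
Compute 20 * 3.893484 = 77.8697
TL = 77.8697 - 47.3 = 30.57

30.57 dB


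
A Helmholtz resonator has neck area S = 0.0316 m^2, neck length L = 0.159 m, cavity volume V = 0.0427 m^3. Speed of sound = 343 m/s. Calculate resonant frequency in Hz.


Given values:
  S = 0.0316 m^2, L = 0.159 m, V = 0.0427 m^3, c = 343 m/s
Formula: f = (c / (2*pi)) * sqrt(S / (V * L))
Compute V * L = 0.0427 * 0.159 = 0.0067893
Compute S / (V * L) = 0.0316 / 0.0067893 = 4.6544
Compute sqrt(4.6544) = 2.157406
Compute c / (2*pi) = 343 / 6.283185 = 54.590148
f = 54.590148 * 2.157406 = 117.77

117.77 Hz


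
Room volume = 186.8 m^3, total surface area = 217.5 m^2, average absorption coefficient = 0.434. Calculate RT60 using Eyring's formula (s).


Given values:
  V = 186.8 m^3, S = 217.5 m^2, alpha = 0.434
Formula: RT60 = 0.161 * V / (-S * ln(1 - alpha))
Compute ln(1 - 0.434) = ln(0.566) = -0.569161
Denominator: -217.5 * -0.569161 = 123.7925
Numerator: 0.161 * 186.8 = 30.0748
RT60 = 30.0748 / 123.7925 = 0.243

0.243 s


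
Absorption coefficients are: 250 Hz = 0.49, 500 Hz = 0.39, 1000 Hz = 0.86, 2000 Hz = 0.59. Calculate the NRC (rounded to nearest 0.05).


Given values:
  a_250 = 0.49, a_500 = 0.39
  a_1000 = 0.86, a_2000 = 0.59
Formula: NRC = (a250 + a500 + a1000 + a2000) / 4
Sum = 0.49 + 0.39 + 0.86 + 0.59 = 2.33
NRC = 2.33 / 4 = 0.5825
Rounded to nearest 0.05: 0.6

0.6


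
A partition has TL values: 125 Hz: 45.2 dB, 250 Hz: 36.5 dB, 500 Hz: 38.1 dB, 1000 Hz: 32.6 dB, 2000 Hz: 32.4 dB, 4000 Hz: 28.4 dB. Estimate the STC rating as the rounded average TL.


Given TL values at each frequency:
  125 Hz: 45.2 dB
  250 Hz: 36.5 dB
  500 Hz: 38.1 dB
  1000 Hz: 32.6 dB
  2000 Hz: 32.4 dB
  4000 Hz: 28.4 dB
Formula: STC ~ round(average of TL values)
Sum = 45.2 + 36.5 + 38.1 + 32.6 + 32.4 + 28.4 = 213.2
Average = 213.2 / 6 = 35.53
Rounded: 36

36


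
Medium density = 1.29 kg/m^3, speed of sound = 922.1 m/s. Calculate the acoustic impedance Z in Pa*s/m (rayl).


Given values:
  rho = 1.29 kg/m^3
  c = 922.1 m/s
Formula: Z = rho * c
Z = 1.29 * 922.1
Z = 1189.51

1189.51 rayl


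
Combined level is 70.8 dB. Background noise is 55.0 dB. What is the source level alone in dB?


Given values:
  L_total = 70.8 dB, L_bg = 55.0 dB
Formula: L_source = 10 * log10(10^(L_total/10) - 10^(L_bg/10))
Convert to linear:
  10^(70.8/10) = 12022644.3462
  10^(55.0/10) = 316227.766
Difference: 12022644.3462 - 316227.766 = 11706416.5802
L_source = 10 * log10(11706416.5802) = 70.68

70.68 dB


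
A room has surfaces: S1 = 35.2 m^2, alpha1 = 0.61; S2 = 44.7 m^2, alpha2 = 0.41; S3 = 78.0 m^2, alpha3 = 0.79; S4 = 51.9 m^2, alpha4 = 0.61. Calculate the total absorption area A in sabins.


Given surfaces:
  Surface 1: 35.2 * 0.61 = 21.472
  Surface 2: 44.7 * 0.41 = 18.327
  Surface 3: 78.0 * 0.79 = 61.62
  Surface 4: 51.9 * 0.61 = 31.659
Formula: A = sum(Si * alpha_i)
A = 21.472 + 18.327 + 61.62 + 31.659
A = 133.08

133.08 sabins


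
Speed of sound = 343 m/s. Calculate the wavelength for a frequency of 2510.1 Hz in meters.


Given values:
  c = 343 m/s, f = 2510.1 Hz
Formula: lambda = c / f
lambda = 343 / 2510.1
lambda = 0.1366

0.1366 m


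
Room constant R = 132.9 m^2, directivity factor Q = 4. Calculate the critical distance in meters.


Given values:
  R = 132.9 m^2, Q = 4
Formula: d_c = 0.141 * sqrt(Q * R)
Compute Q * R = 4 * 132.9 = 531.6
Compute sqrt(531.6) = 23.0565
d_c = 0.141 * 23.0565 = 3.251

3.251 m


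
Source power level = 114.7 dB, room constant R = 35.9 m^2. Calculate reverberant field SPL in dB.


Given values:
  Lw = 114.7 dB, R = 35.9 m^2
Formula: SPL = Lw + 10 * log10(4 / R)
Compute 4 / R = 4 / 35.9 = 0.111421
Compute 10 * log10(0.111421) = -9.5303
SPL = 114.7 + (-9.5303) = 105.17

105.17 dB


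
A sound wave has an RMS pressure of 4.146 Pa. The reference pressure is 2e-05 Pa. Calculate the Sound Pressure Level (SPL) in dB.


Given values:
  p = 4.146 Pa
  p_ref = 2e-05 Pa
Formula: SPL = 20 * log10(p / p_ref)
Compute ratio: p / p_ref = 4.146 / 2e-05 = 207300
Compute log10: log10(207300) = 5.316599
Multiply: SPL = 20 * 5.316599 = 106.33

106.33 dB


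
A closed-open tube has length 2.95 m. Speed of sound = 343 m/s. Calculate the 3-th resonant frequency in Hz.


Given values:
  Tube type: closed-open, L = 2.95 m, c = 343 m/s, n = 3
Formula: f_n = (2n - 1) * c / (4 * L)
Compute 2n - 1 = 2*3 - 1 = 5
Compute 4 * L = 4 * 2.95 = 11.8
f = 5 * 343 / 11.8
f = 145.34

145.34 Hz


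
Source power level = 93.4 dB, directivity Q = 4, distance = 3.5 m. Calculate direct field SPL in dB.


Given values:
  Lw = 93.4 dB, Q = 4, r = 3.5 m
Formula: SPL = Lw + 10 * log10(Q / (4 * pi * r^2))
Compute 4 * pi * r^2 = 4 * pi * 3.5^2 = 153.938
Compute Q / denom = 4 / 153.938 = 0.02598449
Compute 10 * log10(0.02598449) = -15.8529
SPL = 93.4 + (-15.8529) = 77.55

77.55 dB


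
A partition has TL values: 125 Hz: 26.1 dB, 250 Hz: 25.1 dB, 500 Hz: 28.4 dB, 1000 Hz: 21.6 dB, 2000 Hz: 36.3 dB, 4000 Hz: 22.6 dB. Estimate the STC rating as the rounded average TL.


Given TL values at each frequency:
  125 Hz: 26.1 dB
  250 Hz: 25.1 dB
  500 Hz: 28.4 dB
  1000 Hz: 21.6 dB
  2000 Hz: 36.3 dB
  4000 Hz: 22.6 dB
Formula: STC ~ round(average of TL values)
Sum = 26.1 + 25.1 + 28.4 + 21.6 + 36.3 + 22.6 = 160.1
Average = 160.1 / 6 = 26.68
Rounded: 27

27


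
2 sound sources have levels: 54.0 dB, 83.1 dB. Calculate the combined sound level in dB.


Formula: L_total = 10 * log10( sum(10^(Li/10)) )
  Source 1: 10^(54.0/10) = 251188.6432
  Source 2: 10^(83.1/10) = 204173794.467
Sum of linear values = 204424983.1102
L_total = 10 * log10(204424983.1102) = 83.11

83.11 dB


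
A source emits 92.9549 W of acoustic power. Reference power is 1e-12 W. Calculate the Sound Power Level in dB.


Given values:
  W = 92.9549 W
  W_ref = 1e-12 W
Formula: SWL = 10 * log10(W / W_ref)
Compute ratio: W / W_ref = 92954900000000
Compute log10: log10(92954900000000) = 13.968272
Multiply: SWL = 10 * 13.968272 = 139.68

139.68 dB


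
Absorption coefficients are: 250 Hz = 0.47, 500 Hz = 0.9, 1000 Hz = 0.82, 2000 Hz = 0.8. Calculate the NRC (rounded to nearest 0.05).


Given values:
  a_250 = 0.47, a_500 = 0.9
  a_1000 = 0.82, a_2000 = 0.8
Formula: NRC = (a250 + a500 + a1000 + a2000) / 4
Sum = 0.47 + 0.9 + 0.82 + 0.8 = 2.99
NRC = 2.99 / 4 = 0.7475
Rounded to nearest 0.05: 0.75

0.75


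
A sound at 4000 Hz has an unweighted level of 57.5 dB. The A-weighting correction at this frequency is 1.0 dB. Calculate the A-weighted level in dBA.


Given values:
  SPL = 57.5 dB
  A-weighting at 4000 Hz = 1.0 dB
Formula: L_A = SPL + A_weight
L_A = 57.5 + (1.0)
L_A = 58.5

58.5 dBA


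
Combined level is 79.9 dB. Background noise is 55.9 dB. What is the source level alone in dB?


Given values:
  L_total = 79.9 dB, L_bg = 55.9 dB
Formula: L_source = 10 * log10(10^(L_total/10) - 10^(L_bg/10))
Convert to linear:
  10^(79.9/10) = 97723722.0956
  10^(55.9/10) = 389045.145
Difference: 97723722.0956 - 389045.145 = 97334676.9506
L_source = 10 * log10(97334676.9506) = 79.88

79.88 dB


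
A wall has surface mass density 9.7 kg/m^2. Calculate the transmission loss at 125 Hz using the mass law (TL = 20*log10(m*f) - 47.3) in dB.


Given values:
  m = 9.7 kg/m^2, f = 125 Hz
Formula: TL = 20 * log10(m * f) - 47.3
Compute m * f = 9.7 * 125 = 1212.5
Compute log10(1212.5) = 3.083682
Compute 20 * 3.083682 = 61.6736
TL = 61.6736 - 47.3 = 14.37

14.37 dB


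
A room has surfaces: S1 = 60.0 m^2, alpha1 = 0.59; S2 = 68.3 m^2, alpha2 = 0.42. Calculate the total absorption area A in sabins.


Given surfaces:
  Surface 1: 60.0 * 0.59 = 35.4
  Surface 2: 68.3 * 0.42 = 28.686
Formula: A = sum(Si * alpha_i)
A = 35.4 + 28.686
A = 64.09

64.09 sabins


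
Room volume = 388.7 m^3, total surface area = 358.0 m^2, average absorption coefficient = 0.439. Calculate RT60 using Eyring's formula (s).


Given values:
  V = 388.7 m^3, S = 358.0 m^2, alpha = 0.439
Formula: RT60 = 0.161 * V / (-S * ln(1 - alpha))
Compute ln(1 - 0.439) = ln(0.561) = -0.578034
Denominator: -358.0 * -0.578034 = 206.9362
Numerator: 0.161 * 388.7 = 62.5807
RT60 = 62.5807 / 206.9362 = 0.302

0.302 s


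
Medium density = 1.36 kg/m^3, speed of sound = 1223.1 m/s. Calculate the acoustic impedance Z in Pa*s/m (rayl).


Given values:
  rho = 1.36 kg/m^3
  c = 1223.1 m/s
Formula: Z = rho * c
Z = 1.36 * 1223.1
Z = 1663.42

1663.42 rayl


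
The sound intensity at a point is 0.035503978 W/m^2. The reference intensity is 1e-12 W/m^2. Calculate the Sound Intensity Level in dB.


Given values:
  I = 0.035503978 W/m^2
  I_ref = 1e-12 W/m^2
Formula: SIL = 10 * log10(I / I_ref)
Compute ratio: I / I_ref = 35503978000
Compute log10: log10(35503978000) = 10.550277
Multiply: SIL = 10 * 10.550277 = 105.5

105.5 dB


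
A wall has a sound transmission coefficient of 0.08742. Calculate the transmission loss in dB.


Given values:
  tau = 0.08742
Formula: TL = 10 * log10(1 / tau)
Compute 1 / tau = 1 / 0.08742 = 11.439
Compute log10(11.439) = 1.058388
TL = 10 * 1.058388 = 10.58

10.58 dB


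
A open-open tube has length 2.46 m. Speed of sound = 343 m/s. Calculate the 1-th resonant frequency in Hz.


Given values:
  Tube type: open-open, L = 2.46 m, c = 343 m/s, n = 1
Formula: f_n = n * c / (2 * L)
Compute 2 * L = 2 * 2.46 = 4.92
f = 1 * 343 / 4.92
f = 69.72

69.72 Hz


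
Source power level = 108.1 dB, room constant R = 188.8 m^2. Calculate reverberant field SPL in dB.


Given values:
  Lw = 108.1 dB, R = 188.8 m^2
Formula: SPL = Lw + 10 * log10(4 / R)
Compute 4 / R = 4 / 188.8 = 0.021186
Compute 10 * log10(0.021186) = -16.7395
SPL = 108.1 + (-16.7395) = 91.36

91.36 dB


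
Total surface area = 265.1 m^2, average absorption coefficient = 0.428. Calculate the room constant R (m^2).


Given values:
  S = 265.1 m^2, alpha = 0.428
Formula: R = S * alpha / (1 - alpha)
Numerator: 265.1 * 0.428 = 113.4628
Denominator: 1 - 0.428 = 0.572
R = 113.4628 / 0.572 = 198.36

198.36 m^2


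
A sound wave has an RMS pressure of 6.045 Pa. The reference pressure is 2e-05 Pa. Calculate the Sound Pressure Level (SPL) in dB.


Given values:
  p = 6.045 Pa
  p_ref = 2e-05 Pa
Formula: SPL = 20 * log10(p / p_ref)
Compute ratio: p / p_ref = 6.045 / 2e-05 = 302250
Compute log10: log10(302250) = 5.480366
Multiply: SPL = 20 * 5.480366 = 109.61

109.61 dB


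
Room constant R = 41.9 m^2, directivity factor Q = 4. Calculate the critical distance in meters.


Given values:
  R = 41.9 m^2, Q = 4
Formula: d_c = 0.141 * sqrt(Q * R)
Compute Q * R = 4 * 41.9 = 167.6
Compute sqrt(167.6) = 12.946
d_c = 0.141 * 12.946 = 1.825

1.825 m


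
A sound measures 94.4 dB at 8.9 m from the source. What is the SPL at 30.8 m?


Given values:
  SPL1 = 94.4 dB, r1 = 8.9 m, r2 = 30.8 m
Formula: SPL2 = SPL1 - 20 * log10(r2 / r1)
Compute ratio: r2 / r1 = 30.8 / 8.9 = 3.4607
Compute log10: log10(3.4607) = 0.539164
Compute drop: 20 * 0.539164 = 10.7833
SPL2 = 94.4 - 10.7833 = 83.62

83.62 dB


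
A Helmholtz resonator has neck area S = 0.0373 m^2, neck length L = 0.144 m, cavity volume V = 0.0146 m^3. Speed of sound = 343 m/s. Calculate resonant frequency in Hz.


Given values:
  S = 0.0373 m^2, L = 0.144 m, V = 0.0146 m^3, c = 343 m/s
Formula: f = (c / (2*pi)) * sqrt(S / (V * L))
Compute V * L = 0.0146 * 0.144 = 0.0021024
Compute S / (V * L) = 0.0373 / 0.0021024 = 17.7416
Compute sqrt(17.7416) = 4.212078
Compute c / (2*pi) = 343 / 6.283185 = 54.590148
f = 54.590148 * 4.212078 = 229.94

229.94 Hz


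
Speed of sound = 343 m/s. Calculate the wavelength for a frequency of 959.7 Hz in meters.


Given values:
  c = 343 m/s, f = 959.7 Hz
Formula: lambda = c / f
lambda = 343 / 959.7
lambda = 0.3574

0.3574 m


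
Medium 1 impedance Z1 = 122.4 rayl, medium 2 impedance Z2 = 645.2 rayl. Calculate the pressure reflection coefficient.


Given values:
  Z1 = 122.4 rayl, Z2 = 645.2 rayl
Formula: R = (Z2 - Z1) / (Z2 + Z1)
Numerator: Z2 - Z1 = 645.2 - 122.4 = 522.8
Denominator: Z2 + Z1 = 645.2 + 122.4 = 767.6
R = 522.8 / 767.6 = 0.6811

0.6811


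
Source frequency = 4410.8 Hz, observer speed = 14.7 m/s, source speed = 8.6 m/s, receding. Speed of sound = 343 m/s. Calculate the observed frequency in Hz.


Given values:
  f_s = 4410.8 Hz, v_o = 14.7 m/s, v_s = 8.6 m/s
  Direction: receding
Formula: f_o = f_s * (c - v_o) / (c + v_s)
Numerator: c - v_o = 343 - 14.7 = 328.3
Denominator: c + v_s = 343 + 8.6 = 351.6
f_o = 4410.8 * 328.3 / 351.6 = 4118.5

4118.5 Hz


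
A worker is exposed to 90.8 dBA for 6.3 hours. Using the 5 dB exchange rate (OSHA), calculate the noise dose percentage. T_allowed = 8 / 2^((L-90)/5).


Given values:
  L = 90.8 dBA, T = 6.3 hours
Formula: T_allowed = 8 / 2^((L - 90) / 5)
Compute exponent: (90.8 - 90) / 5 = 0.16
Compute 2^(0.16) = 1.117287
T_allowed = 8 / 1.117287 = 7.160201 hours
Dose = (T / T_allowed) * 100
Dose = (6.3 / 7.160201) * 100 = 87.99

87.99 %


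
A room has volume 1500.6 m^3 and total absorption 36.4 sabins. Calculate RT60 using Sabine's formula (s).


Given values:
  V = 1500.6 m^3
  A = 36.4 sabins
Formula: RT60 = 0.161 * V / A
Numerator: 0.161 * 1500.6 = 241.5966
RT60 = 241.5966 / 36.4 = 6.637

6.637 s


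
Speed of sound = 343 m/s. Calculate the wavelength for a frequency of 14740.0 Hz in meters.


Given values:
  c = 343 m/s, f = 14740.0 Hz
Formula: lambda = c / f
lambda = 343 / 14740.0
lambda = 0.0233

0.0233 m


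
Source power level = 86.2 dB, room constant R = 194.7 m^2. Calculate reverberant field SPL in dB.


Given values:
  Lw = 86.2 dB, R = 194.7 m^2
Formula: SPL = Lw + 10 * log10(4 / R)
Compute 4 / R = 4 / 194.7 = 0.020544
Compute 10 * log10(0.020544) = -16.8731
SPL = 86.2 + (-16.8731) = 69.33

69.33 dB


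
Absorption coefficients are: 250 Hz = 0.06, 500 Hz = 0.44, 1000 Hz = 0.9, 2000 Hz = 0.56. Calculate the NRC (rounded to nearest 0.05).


Given values:
  a_250 = 0.06, a_500 = 0.44
  a_1000 = 0.9, a_2000 = 0.56
Formula: NRC = (a250 + a500 + a1000 + a2000) / 4
Sum = 0.06 + 0.44 + 0.9 + 0.56 = 1.96
NRC = 1.96 / 4 = 0.49
Rounded to nearest 0.05: 0.5

0.5


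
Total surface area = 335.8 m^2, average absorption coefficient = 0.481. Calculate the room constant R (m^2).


Given values:
  S = 335.8 m^2, alpha = 0.481
Formula: R = S * alpha / (1 - alpha)
Numerator: 335.8 * 0.481 = 161.5198
Denominator: 1 - 0.481 = 0.519
R = 161.5198 / 0.519 = 311.21

311.21 m^2


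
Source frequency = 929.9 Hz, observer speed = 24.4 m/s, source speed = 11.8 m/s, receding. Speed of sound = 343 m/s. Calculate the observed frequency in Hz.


Given values:
  f_s = 929.9 Hz, v_o = 24.4 m/s, v_s = 11.8 m/s
  Direction: receding
Formula: f_o = f_s * (c - v_o) / (c + v_s)
Numerator: c - v_o = 343 - 24.4 = 318.6
Denominator: c + v_s = 343 + 11.8 = 354.8
f_o = 929.9 * 318.6 / 354.8 = 835.02

835.02 Hz


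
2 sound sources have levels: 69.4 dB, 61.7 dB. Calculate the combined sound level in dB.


Formula: L_total = 10 * log10( sum(10^(Li/10)) )
  Source 1: 10^(69.4/10) = 8709635.8996
  Source 2: 10^(61.7/10) = 1479108.3882
Sum of linear values = 10188744.2878
L_total = 10 * log10(10188744.2878) = 70.08

70.08 dB


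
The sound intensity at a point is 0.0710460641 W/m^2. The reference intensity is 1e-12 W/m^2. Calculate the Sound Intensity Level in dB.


Given values:
  I = 0.0710460641 W/m^2
  I_ref = 1e-12 W/m^2
Formula: SIL = 10 * log10(I / I_ref)
Compute ratio: I / I_ref = 71046064100
Compute log10: log10(71046064100) = 10.85154
Multiply: SIL = 10 * 10.85154 = 108.52

108.52 dB


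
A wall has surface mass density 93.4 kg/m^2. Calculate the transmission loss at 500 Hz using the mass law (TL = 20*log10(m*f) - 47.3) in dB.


Given values:
  m = 93.4 kg/m^2, f = 500 Hz
Formula: TL = 20 * log10(m * f) - 47.3
Compute m * f = 93.4 * 500 = 46700.0
Compute log10(46700.0) = 4.669317
Compute 20 * 4.669317 = 93.3863
TL = 93.3863 - 47.3 = 46.09

46.09 dB


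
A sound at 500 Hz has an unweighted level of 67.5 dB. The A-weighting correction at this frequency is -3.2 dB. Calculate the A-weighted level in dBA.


Given values:
  SPL = 67.5 dB
  A-weighting at 500 Hz = -3.2 dB
Formula: L_A = SPL + A_weight
L_A = 67.5 + (-3.2)
L_A = 64.3

64.3 dBA


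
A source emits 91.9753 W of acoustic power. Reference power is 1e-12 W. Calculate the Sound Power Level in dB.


Given values:
  W = 91.9753 W
  W_ref = 1e-12 W
Formula: SWL = 10 * log10(W / W_ref)
Compute ratio: W / W_ref = 91975300000000
Compute log10: log10(91975300000000) = 13.963671
Multiply: SWL = 10 * 13.963671 = 139.64

139.64 dB


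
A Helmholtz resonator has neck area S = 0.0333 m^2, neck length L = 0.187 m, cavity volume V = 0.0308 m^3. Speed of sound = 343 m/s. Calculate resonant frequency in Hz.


Given values:
  S = 0.0333 m^2, L = 0.187 m, V = 0.0308 m^3, c = 343 m/s
Formula: f = (c / (2*pi)) * sqrt(S / (V * L))
Compute V * L = 0.0308 * 0.187 = 0.0057596
Compute S / (V * L) = 0.0333 / 0.0057596 = 5.7817
Compute sqrt(5.7817) = 2.404517
Compute c / (2*pi) = 343 / 6.283185 = 54.590148
f = 54.590148 * 2.404517 = 131.26

131.26 Hz


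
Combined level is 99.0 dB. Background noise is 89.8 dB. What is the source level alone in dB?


Given values:
  L_total = 99.0 dB, L_bg = 89.8 dB
Formula: L_source = 10 * log10(10^(L_total/10) - 10^(L_bg/10))
Convert to linear:
  10^(99.0/10) = 7943282347.2428
  10^(89.8/10) = 954992586.0214
Difference: 7943282347.2428 - 954992586.0214 = 6988289761.2214
L_source = 10 * log10(6988289761.2214) = 98.44

98.44 dB


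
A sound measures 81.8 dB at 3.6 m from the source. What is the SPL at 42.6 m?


Given values:
  SPL1 = 81.8 dB, r1 = 3.6 m, r2 = 42.6 m
Formula: SPL2 = SPL1 - 20 * log10(r2 / r1)
Compute ratio: r2 / r1 = 42.6 / 3.6 = 11.8333
Compute log10: log10(11.8333) = 1.073106
Compute drop: 20 * 1.073106 = 21.4621
SPL2 = 81.8 - 21.4621 = 60.34

60.34 dB


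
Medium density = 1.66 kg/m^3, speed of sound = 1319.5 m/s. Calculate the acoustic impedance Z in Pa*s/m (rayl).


Given values:
  rho = 1.66 kg/m^3
  c = 1319.5 m/s
Formula: Z = rho * c
Z = 1.66 * 1319.5
Z = 2190.37

2190.37 rayl


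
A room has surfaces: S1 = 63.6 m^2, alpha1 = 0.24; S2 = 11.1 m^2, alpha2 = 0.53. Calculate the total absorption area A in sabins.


Given surfaces:
  Surface 1: 63.6 * 0.24 = 15.264
  Surface 2: 11.1 * 0.53 = 5.883
Formula: A = sum(Si * alpha_i)
A = 15.264 + 5.883
A = 21.15

21.15 sabins


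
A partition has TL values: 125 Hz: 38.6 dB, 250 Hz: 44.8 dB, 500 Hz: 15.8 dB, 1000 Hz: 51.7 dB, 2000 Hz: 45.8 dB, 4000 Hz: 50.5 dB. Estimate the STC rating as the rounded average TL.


Given TL values at each frequency:
  125 Hz: 38.6 dB
  250 Hz: 44.8 dB
  500 Hz: 15.8 dB
  1000 Hz: 51.7 dB
  2000 Hz: 45.8 dB
  4000 Hz: 50.5 dB
Formula: STC ~ round(average of TL values)
Sum = 38.6 + 44.8 + 15.8 + 51.7 + 45.8 + 50.5 = 247.2
Average = 247.2 / 6 = 41.2
Rounded: 41

41


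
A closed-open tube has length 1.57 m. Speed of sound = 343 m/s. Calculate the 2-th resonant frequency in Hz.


Given values:
  Tube type: closed-open, L = 1.57 m, c = 343 m/s, n = 2
Formula: f_n = (2n - 1) * c / (4 * L)
Compute 2n - 1 = 2*2 - 1 = 3
Compute 4 * L = 4 * 1.57 = 6.28
f = 3 * 343 / 6.28
f = 163.85

163.85 Hz


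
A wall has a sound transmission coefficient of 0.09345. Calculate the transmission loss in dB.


Given values:
  tau = 0.09345
Formula: TL = 10 * log10(1 / tau)
Compute 1 / tau = 1 / 0.09345 = 10.7009
Compute log10(10.7009) = 1.02942
TL = 10 * 1.02942 = 10.29

10.29 dB


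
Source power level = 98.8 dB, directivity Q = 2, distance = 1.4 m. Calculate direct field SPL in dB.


Given values:
  Lw = 98.8 dB, Q = 2, r = 1.4 m
Formula: SPL = Lw + 10 * log10(Q / (4 * pi * r^2))
Compute 4 * pi * r^2 = 4 * pi * 1.4^2 = 24.6301
Compute Q / denom = 2 / 24.6301 = 0.08120146
Compute 10 * log10(0.08120146) = -10.9044
SPL = 98.8 + (-10.9044) = 87.9

87.9 dB


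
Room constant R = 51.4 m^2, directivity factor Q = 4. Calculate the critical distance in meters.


Given values:
  R = 51.4 m^2, Q = 4
Formula: d_c = 0.141 * sqrt(Q * R)
Compute Q * R = 4 * 51.4 = 205.6
Compute sqrt(205.6) = 14.3388
d_c = 0.141 * 14.3388 = 2.022

2.022 m


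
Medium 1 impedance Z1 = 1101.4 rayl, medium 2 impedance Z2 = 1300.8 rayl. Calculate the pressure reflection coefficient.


Given values:
  Z1 = 1101.4 rayl, Z2 = 1300.8 rayl
Formula: R = (Z2 - Z1) / (Z2 + Z1)
Numerator: Z2 - Z1 = 1300.8 - 1101.4 = 199.4
Denominator: Z2 + Z1 = 1300.8 + 1101.4 = 2402.2
R = 199.4 / 2402.2 = 0.083

0.083


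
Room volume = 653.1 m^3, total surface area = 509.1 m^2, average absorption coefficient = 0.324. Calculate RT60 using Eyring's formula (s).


Given values:
  V = 653.1 m^3, S = 509.1 m^2, alpha = 0.324
Formula: RT60 = 0.161 * V / (-S * ln(1 - alpha))
Compute ln(1 - 0.324) = ln(0.676) = -0.391562
Denominator: -509.1 * -0.391562 = 199.3442
Numerator: 0.161 * 653.1 = 105.1491
RT60 = 105.1491 / 199.3442 = 0.527

0.527 s


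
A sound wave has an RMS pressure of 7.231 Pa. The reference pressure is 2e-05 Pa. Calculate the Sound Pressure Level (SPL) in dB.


Given values:
  p = 7.231 Pa
  p_ref = 2e-05 Pa
Formula: SPL = 20 * log10(p / p_ref)
Compute ratio: p / p_ref = 7.231 / 2e-05 = 361550
Compute log10: log10(361550) = 5.558168
Multiply: SPL = 20 * 5.558168 = 111.16

111.16 dB


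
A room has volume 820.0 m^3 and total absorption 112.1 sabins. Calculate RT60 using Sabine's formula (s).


Given values:
  V = 820.0 m^3
  A = 112.1 sabins
Formula: RT60 = 0.161 * V / A
Numerator: 0.161 * 820.0 = 132.02
RT60 = 132.02 / 112.1 = 1.178

1.178 s


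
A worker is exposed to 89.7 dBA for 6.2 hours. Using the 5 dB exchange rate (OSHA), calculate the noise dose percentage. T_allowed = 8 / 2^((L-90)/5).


Given values:
  L = 89.7 dBA, T = 6.2 hours
Formula: T_allowed = 8 / 2^((L - 90) / 5)
Compute exponent: (89.7 - 90) / 5 = -0.06
Compute 2^(-0.06) = 0.959264
T_allowed = 8 / 0.959264 = 8.339727 hours
Dose = (T / T_allowed) * 100
Dose = (6.2 / 8.339727) * 100 = 74.34

74.34 %


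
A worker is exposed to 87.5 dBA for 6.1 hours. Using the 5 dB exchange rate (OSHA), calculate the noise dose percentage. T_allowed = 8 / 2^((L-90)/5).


Given values:
  L = 87.5 dBA, T = 6.1 hours
Formula: T_allowed = 8 / 2^((L - 90) / 5)
Compute exponent: (87.5 - 90) / 5 = -0.5
Compute 2^(-0.5) = 0.707107
T_allowed = 8 / 0.707107 = 11.313705 hours
Dose = (T / T_allowed) * 100
Dose = (6.1 / 11.313705) * 100 = 53.92

53.92 %


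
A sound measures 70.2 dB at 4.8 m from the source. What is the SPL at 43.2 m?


Given values:
  SPL1 = 70.2 dB, r1 = 4.8 m, r2 = 43.2 m
Formula: SPL2 = SPL1 - 20 * log10(r2 / r1)
Compute ratio: r2 / r1 = 43.2 / 4.8 = 9.0
Compute log10: log10(9.0) = 0.954243
Compute drop: 20 * 0.954243 = 19.0849
SPL2 = 70.2 - 19.0849 = 51.12

51.12 dB


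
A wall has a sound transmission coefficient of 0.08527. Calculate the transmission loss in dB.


Given values:
  tau = 0.08527
Formula: TL = 10 * log10(1 / tau)
Compute 1 / tau = 1 / 0.08527 = 11.7275
Compute log10(11.7275) = 1.069205
TL = 10 * 1.069205 = 10.69

10.69 dB


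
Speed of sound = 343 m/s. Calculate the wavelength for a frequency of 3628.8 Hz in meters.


Given values:
  c = 343 m/s, f = 3628.8 Hz
Formula: lambda = c / f
lambda = 343 / 3628.8
lambda = 0.0945

0.0945 m


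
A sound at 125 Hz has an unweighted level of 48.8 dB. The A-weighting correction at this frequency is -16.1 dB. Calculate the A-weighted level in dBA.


Given values:
  SPL = 48.8 dB
  A-weighting at 125 Hz = -16.1 dB
Formula: L_A = SPL + A_weight
L_A = 48.8 + (-16.1)
L_A = 32.7

32.7 dBA


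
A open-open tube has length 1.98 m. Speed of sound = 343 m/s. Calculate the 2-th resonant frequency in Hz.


Given values:
  Tube type: open-open, L = 1.98 m, c = 343 m/s, n = 2
Formula: f_n = n * c / (2 * L)
Compute 2 * L = 2 * 1.98 = 3.96
f = 2 * 343 / 3.96
f = 173.23

173.23 Hz


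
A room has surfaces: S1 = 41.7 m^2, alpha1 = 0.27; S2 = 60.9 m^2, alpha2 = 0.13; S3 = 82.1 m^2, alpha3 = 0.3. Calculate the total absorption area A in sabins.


Given surfaces:
  Surface 1: 41.7 * 0.27 = 11.259
  Surface 2: 60.9 * 0.13 = 7.917
  Surface 3: 82.1 * 0.3 = 24.63
Formula: A = sum(Si * alpha_i)
A = 11.259 + 7.917 + 24.63
A = 43.81

43.81 sabins


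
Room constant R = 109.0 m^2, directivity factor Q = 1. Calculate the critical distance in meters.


Given values:
  R = 109.0 m^2, Q = 1
Formula: d_c = 0.141 * sqrt(Q * R)
Compute Q * R = 1 * 109.0 = 109.0
Compute sqrt(109.0) = 10.4403
d_c = 0.141 * 10.4403 = 1.472

1.472 m


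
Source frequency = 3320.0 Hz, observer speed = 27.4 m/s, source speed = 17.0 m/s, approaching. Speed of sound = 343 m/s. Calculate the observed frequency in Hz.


Given values:
  f_s = 3320.0 Hz, v_o = 27.4 m/s, v_s = 17.0 m/s
  Direction: approaching
Formula: f_o = f_s * (c + v_o) / (c - v_s)
Numerator: c + v_o = 343 + 27.4 = 370.4
Denominator: c - v_s = 343 - 17.0 = 326.0
f_o = 3320.0 * 370.4 / 326.0 = 3772.17

3772.17 Hz


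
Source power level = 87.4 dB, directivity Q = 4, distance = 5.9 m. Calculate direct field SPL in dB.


Given values:
  Lw = 87.4 dB, Q = 4, r = 5.9 m
Formula: SPL = Lw + 10 * log10(Q / (4 * pi * r^2))
Compute 4 * pi * r^2 = 4 * pi * 5.9^2 = 437.4354
Compute Q / denom = 4 / 437.4354 = 0.00914421
Compute 10 * log10(0.00914421) = -20.3885
SPL = 87.4 + (-20.3885) = 67.01

67.01 dB


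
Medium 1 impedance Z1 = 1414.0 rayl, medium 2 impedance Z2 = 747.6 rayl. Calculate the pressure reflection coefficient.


Given values:
  Z1 = 1414.0 rayl, Z2 = 747.6 rayl
Formula: R = (Z2 - Z1) / (Z2 + Z1)
Numerator: Z2 - Z1 = 747.6 - 1414.0 = -666.4
Denominator: Z2 + Z1 = 747.6 + 1414.0 = 2161.6
R = -666.4 / 2161.6 = -0.3083

-0.3083


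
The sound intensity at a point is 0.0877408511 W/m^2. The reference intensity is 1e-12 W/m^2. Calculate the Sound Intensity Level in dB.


Given values:
  I = 0.0877408511 W/m^2
  I_ref = 1e-12 W/m^2
Formula: SIL = 10 * log10(I / I_ref)
Compute ratio: I / I_ref = 87740851100
Compute log10: log10(87740851100) = 10.943202
Multiply: SIL = 10 * 10.943202 = 109.43

109.43 dB


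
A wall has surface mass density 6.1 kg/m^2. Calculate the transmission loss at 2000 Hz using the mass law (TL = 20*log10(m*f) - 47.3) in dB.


Given values:
  m = 6.1 kg/m^2, f = 2000 Hz
Formula: TL = 20 * log10(m * f) - 47.3
Compute m * f = 6.1 * 2000 = 12200.0
Compute log10(12200.0) = 4.08636
Compute 20 * 4.08636 = 81.7272
TL = 81.7272 - 47.3 = 34.43

34.43 dB


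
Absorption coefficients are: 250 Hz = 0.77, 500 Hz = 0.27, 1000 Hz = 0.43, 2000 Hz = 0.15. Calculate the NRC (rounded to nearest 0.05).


Given values:
  a_250 = 0.77, a_500 = 0.27
  a_1000 = 0.43, a_2000 = 0.15
Formula: NRC = (a250 + a500 + a1000 + a2000) / 4
Sum = 0.77 + 0.27 + 0.43 + 0.15 = 1.62
NRC = 1.62 / 4 = 0.405
Rounded to nearest 0.05: 0.4

0.4
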